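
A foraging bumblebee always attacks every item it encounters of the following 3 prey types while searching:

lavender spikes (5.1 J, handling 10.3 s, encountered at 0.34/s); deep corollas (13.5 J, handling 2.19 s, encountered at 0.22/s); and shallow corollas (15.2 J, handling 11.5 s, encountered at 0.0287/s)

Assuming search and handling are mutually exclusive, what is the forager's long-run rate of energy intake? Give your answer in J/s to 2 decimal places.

R = Σλ_iE_i / (1 + Σλ_ih_i)
Numerator: 0.34×5.1 + 0.22×13.5 + 0.0287×15.2 = 5.14
Denominator: 1 + 0.34×10.3 + 0.22×2.19 + 0.0287×11.5 = 5.314
R = 5.14/5.314 = 0.9673 J/s

0.97 J/s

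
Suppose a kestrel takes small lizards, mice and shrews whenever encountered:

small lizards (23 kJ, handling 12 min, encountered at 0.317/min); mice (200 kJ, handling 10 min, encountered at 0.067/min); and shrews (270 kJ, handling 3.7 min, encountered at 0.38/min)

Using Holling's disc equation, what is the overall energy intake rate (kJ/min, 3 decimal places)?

17.920 kJ/min

Energy encountered per unit search time: 0.317×23 + 0.067×200 + 0.38×270 = 123.3 kJ/min.
Handling time per unit search time: 0.317×12 + 0.067×10 + 0.38×3.7 = 5.88.
Rate = 123.3/(1 + 5.88) = 17.92 kJ/min.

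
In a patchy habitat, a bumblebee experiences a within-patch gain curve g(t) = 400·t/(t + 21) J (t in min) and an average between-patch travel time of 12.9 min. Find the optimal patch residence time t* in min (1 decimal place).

16.5 min

Optimal t* satisfies g'(t*) = g(t*)/(T + t*).
g'(t) = 400·21/(t + 21)². Setting 400·21/(t+21)² = 400t/[(t+21)(12.9+t)] gives 21(12.9+t) = t(t+21), so t² = 21×12.9 = 270.9.
t* = √270.9 = 16.46 min.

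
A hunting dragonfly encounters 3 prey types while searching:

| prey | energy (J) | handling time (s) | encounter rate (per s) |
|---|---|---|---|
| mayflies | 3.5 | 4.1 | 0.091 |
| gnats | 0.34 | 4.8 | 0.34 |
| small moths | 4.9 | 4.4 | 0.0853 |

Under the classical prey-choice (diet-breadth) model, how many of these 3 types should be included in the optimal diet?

2

Profitabilities (E/h, J/s): small moths 1.11, mayflies 0.854, gnats 0.0708. Add prey in this order while the next type's profitability exceeds the intake rate on those already taken.
Rate on top 1: 0.3039. mayflies: 0.854 > 0.3039 → include.
Rate on top 2: 0.4212. gnats: 0.0708 < 0.4212 → exclude; stop.
Optimal diet: small moths, mayflies — 2 of 3 types.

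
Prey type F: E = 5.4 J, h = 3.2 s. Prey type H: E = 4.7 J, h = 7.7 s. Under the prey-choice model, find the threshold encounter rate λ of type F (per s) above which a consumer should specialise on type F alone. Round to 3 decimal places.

0.177 per s

At the threshold, the rate on type F alone equals the profitability of type H: λ·5.4/(1 + λ·3.2) = 4.7/7.7 = 0.6104.
Rearranging, λ(5.4 − 0.6104×3.2) = 0.6104, so λ = 0.6104/3.447 = 0.1771 per s.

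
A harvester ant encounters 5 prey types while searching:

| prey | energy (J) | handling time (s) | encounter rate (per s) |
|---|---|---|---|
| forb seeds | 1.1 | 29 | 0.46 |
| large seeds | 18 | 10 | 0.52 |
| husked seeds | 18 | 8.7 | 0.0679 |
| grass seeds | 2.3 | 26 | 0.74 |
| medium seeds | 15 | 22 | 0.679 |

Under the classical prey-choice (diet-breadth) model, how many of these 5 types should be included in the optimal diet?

2

Rank by E/h (J/s): husked seeds 2.07, large seeds 1.8, medium seeds 0.682, grass seeds 0.0885, forb seeds 0.0379. Include each in turn until the next type's E/h falls below the running intake rate.
Rate on top 1: 0.7683. large seeds: 1.8 > 0.7683 → include.
Rate on top 2: 1.558. medium seeds: 0.682 < 1.558 → exclude; stop.
Optimal diet: husked seeds, large seeds — 2 of 5 types.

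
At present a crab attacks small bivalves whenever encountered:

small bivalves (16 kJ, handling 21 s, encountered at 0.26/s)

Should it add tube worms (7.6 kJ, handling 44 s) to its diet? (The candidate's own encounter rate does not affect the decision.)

No

On small bivalves alone, R = ΣλE/(1+Σλh) = 4.16/6.46 = 0.644 kJ/s.
Profitability of tube worms: 7.6/44 = 0.1727 kJ/s.
0.1727 < 0.644, so adding tube worms would lower the average — exclude it.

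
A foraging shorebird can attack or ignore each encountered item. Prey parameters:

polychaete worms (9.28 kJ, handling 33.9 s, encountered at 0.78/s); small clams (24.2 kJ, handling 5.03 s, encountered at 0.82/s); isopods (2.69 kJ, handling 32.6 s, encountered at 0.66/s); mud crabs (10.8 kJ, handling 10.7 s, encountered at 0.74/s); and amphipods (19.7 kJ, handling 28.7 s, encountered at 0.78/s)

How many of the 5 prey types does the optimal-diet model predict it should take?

E/h in descending order: small clams 4.81, mud crabs 1.01, amphipods 0.686, polychaete worms 0.274, isopods 0.0825 kJ/s. The optimal diet is the largest prefix of this list for which every included type satisfies E_i/h_i > R on the types above it.
Rate on top 1: 3.872. mud crabs: 1.01 < 3.872 → exclude; stop.
Optimal diet: small clams — 1 of 5 types.

1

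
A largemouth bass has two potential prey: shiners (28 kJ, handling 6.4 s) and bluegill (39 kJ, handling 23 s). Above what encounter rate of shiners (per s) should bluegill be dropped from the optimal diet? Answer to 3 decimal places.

0.099 per s

Drop bluegill once their profitability E₂/h₂ falls below the rate achievable on shiners alone: E₂/h₂ = λE₁/(1 + λh₁).
Solve for λ: λE₁h₂ = E₂(1 + λh₁) → λ(E₁h₂ − E₂h₁) = E₂ → λ = E₂/(E₁h₂ − E₂h₁).
λ = 39/(28×23 − 39×6.4) = 39/394.4 = 0.09888 per s.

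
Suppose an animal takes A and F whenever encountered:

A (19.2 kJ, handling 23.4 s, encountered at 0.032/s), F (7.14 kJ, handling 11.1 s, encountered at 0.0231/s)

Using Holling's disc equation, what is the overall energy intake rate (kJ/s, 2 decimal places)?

0.39 kJ/s

R = (0.032×19.2 + 0.0231×7.14) / (1 + 0.032×23.4 + 0.0231×11.1) = 0.7793/2.005 = 0.3887 kJ/s.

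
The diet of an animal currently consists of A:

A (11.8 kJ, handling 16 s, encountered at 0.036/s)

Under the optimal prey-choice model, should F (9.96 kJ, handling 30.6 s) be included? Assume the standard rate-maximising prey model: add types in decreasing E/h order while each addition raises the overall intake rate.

Current rate: (0.036×11.8)/(1 + 0.036×16) = 0.2695 kJ/s.
Profitability of F: 9.96/30.6 = 0.3255 kJ/s.
0.3255 > 0.2695, so adding F raises the average — include it.

Yes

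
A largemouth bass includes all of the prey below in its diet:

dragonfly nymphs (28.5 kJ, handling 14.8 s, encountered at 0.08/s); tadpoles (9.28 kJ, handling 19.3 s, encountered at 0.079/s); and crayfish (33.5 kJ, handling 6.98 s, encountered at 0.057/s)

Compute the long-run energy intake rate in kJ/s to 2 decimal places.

1.20 kJ/s

R = (0.08×28.5 + 0.079×9.28 + 0.057×33.5) / (1 + 0.08×14.8 + 0.079×19.3 + 0.057×6.98) = 4.923/4.107 = 1.199 kJ/s.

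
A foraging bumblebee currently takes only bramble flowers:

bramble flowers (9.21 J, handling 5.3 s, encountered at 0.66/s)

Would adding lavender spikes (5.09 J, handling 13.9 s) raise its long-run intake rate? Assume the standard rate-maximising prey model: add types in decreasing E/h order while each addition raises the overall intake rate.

No

On bramble flowers alone, R = ΣλE/(1+Σλh) = 6.079/4.498 = 1.351 J/s.
Profitability of lavender spikes: 5.09/13.9 = 0.3662 J/s.
Since 0.3662 < R, time spent handling lavender spikes is better spent searching.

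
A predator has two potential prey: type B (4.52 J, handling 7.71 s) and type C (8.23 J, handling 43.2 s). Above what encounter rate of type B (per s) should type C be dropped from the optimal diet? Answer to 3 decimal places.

0.062 per s

The zero-one rule: include type C iff E₂/h₂ > λE₁/(1+λh₁). Equality gives the switch point.
λE₁h₂ = E₂ + λE₂h₁ ⇒ λ = E₂/(E₁h₂ − E₂h₁) = 8.23/(195.3 − 63.45) = 0.06244 per s.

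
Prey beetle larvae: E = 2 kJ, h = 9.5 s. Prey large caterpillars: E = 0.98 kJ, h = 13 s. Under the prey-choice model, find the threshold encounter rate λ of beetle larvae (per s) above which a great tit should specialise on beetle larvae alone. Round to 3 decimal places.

0.059 per s

Drop large caterpillars once their profitability E₂/h₂ falls below the rate achievable on beetle larvae alone: E₂/h₂ = λE₁/(1 + λh₁).
Solve for λ: λE₁h₂ = E₂(1 + λh₁) → λ(E₁h₂ − E₂h₁) = E₂ → λ = E₂/(E₁h₂ − E₂h₁).
λ = 0.98/(2×13 − 0.98×9.5) = 0.98/16.69 = 0.05872 per s.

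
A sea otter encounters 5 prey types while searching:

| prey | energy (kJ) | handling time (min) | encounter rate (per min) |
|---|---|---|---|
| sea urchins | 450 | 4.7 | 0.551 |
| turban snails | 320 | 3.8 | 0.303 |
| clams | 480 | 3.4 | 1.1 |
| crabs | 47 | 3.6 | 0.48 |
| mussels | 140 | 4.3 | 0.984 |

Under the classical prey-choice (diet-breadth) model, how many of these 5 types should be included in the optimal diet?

1

E/h in descending order: clams 141, sea urchins 95.7, turban snails 84.2, mussels 32.6, crabs 13.1 kJ/min. The optimal diet is the largest prefix of this list for which every included type satisfies E_i/h_i > R on the types above it.
Rate on top 1: 111.4. sea urchins: 95.7 < 111.4 → exclude; stop.
Optimal diet: clams — 1 of 5 types.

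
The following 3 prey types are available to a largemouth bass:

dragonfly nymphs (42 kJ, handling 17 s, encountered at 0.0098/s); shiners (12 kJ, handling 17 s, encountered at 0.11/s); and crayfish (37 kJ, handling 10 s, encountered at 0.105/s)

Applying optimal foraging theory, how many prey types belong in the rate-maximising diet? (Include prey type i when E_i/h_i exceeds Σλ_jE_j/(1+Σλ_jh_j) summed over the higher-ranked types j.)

2

Rank by E/h (kJ/s): crayfish 3.7, dragonfly nymphs 2.47, shiners 0.706. Include each in turn until the next type's E/h falls below the running intake rate.
Rate on top 1: 1.895. dragonfly nymphs: 2.47 > 1.895 → include.
Rate on top 2: 1.938. shiners: 0.706 < 1.938 → exclude; stop.
Optimal diet: crayfish, dragonfly nymphs — 2 of 3 types.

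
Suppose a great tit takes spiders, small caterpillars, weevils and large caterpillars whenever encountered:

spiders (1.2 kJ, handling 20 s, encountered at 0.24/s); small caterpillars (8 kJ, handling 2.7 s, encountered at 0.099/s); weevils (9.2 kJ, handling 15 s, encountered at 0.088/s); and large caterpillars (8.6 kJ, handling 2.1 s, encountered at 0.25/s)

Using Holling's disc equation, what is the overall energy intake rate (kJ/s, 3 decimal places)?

R = Σλ_iE_i / (1 + Σλ_ih_i)
Numerator: 0.24×1.2 + 0.099×8 + 0.088×9.2 + 0.25×8.6 = 4.04
Denominator: 1 + 0.24×20 + 0.099×2.7 + 0.088×15 + 0.25×2.1 = 7.912
R = 4.04/7.912 = 0.5105 kJ/s

0.511 kJ/s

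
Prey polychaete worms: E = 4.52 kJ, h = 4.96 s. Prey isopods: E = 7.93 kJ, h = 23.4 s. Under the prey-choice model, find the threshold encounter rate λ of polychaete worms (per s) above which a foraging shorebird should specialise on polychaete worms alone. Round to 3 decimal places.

The zero-one rule: include isopods iff E₂/h₂ > λE₁/(1+λh₁). Equality gives the switch point.
λE₁h₂ = E₂ + λE₂h₁ ⇒ λ = E₂/(E₁h₂ − E₂h₁) = 7.93/(105.8 − 39.33) = 0.1194 per s.

0.119 per s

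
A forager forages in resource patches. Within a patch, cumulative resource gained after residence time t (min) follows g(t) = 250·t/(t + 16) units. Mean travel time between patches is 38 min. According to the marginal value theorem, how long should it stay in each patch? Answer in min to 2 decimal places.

24.66 min

By the marginal value theorem, leave when the instantaneous gain rate g'(t) equals the habitat-wide average g(t)/(T + t).
g'(t) = 250·16/(t + 16)². Setting 250·16/(t+16)² = 250t/[(t+16)(38+t)] gives 16(38+t) = t(t+16), so t² = 16×38 = 608.
t* = √608 = 24.66 min.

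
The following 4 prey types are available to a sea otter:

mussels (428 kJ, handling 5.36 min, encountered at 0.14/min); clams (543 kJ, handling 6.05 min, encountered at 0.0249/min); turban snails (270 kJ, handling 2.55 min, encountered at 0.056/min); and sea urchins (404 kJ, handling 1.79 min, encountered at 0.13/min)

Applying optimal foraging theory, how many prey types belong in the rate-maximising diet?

Rank by E/h (kJ/min): sea urchins 226, turban snails 106, clams 89.8, mussels 79.9. Include each in turn until the next type's E/h falls below the running intake rate.
Rate on top 1: 42.61. turban snails: 106 > 42.61 → include.
Rate on top 2: 49.17. clams: 89.8 > 49.17 → include.
Rate on top 3: 53.18. mussels: 79.9 > 53.18 → include.
Optimal diet: sea urchins, turban snails, clams, mussels — 4 of 4 types.

4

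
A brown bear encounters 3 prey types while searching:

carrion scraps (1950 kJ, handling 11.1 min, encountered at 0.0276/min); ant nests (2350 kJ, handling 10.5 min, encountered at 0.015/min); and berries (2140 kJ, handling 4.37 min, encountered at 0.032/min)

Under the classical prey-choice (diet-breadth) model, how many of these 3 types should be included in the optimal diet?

Profitabilities (E/h, kJ/min): berries 490, ant nests 224, carrion scraps 176. Add prey in this order while the next type's profitability exceeds the intake rate on those already taken.
Rate on top 1: 60.08. ant nests: 224 > 60.08 → include.
Rate on top 2: 79.96. carrion scraps: 176 > 79.96 → include.
Optimal diet: berries, ant nests, carrion scraps — 3 of 3 types.

3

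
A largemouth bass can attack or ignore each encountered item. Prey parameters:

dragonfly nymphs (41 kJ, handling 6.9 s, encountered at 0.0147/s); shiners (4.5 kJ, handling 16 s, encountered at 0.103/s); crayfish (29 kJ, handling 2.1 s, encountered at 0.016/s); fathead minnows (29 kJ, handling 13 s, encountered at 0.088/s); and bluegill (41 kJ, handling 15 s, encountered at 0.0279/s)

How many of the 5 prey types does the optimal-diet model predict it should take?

Profitabilities (E/h, kJ/s): crayfish 13.8, dragonfly nymphs 5.94, bluegill 2.73, fathead minnows 2.23, shiners 0.281. Add prey in this order while the next type's profitability exceeds the intake rate on those already taken.
Rate on top 1: 0.4489. dragonfly nymphs: 5.94 > 0.4489 → include.
Rate on top 2: 0.9398. bluegill: 2.73 > 0.9398 → include.
Rate on top 3: 1.423. fathead minnows: 2.23 > 1.423 → include.
Rate on top 4: 1.766. shiners: 0.281 < 1.766 → exclude; stop.
Optimal diet: crayfish, dragonfly nymphs, bluegill, fathead minnows — 4 of 5 types.

4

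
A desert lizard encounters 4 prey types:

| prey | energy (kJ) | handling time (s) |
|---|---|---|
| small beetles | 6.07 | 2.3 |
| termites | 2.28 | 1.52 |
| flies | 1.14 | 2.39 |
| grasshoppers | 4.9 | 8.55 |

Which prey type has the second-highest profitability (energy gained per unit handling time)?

Profitability E/h (kJ/s): small beetles = 6.07/2.3 = 2.64, termites = 2.28/1.52 = 1.5, flies = 1.14/2.39 = 0.477, grasshoppers = 4.9/8.55 = 0.573.
Ranked: small beetles > termites > grasshoppers > flies.

termites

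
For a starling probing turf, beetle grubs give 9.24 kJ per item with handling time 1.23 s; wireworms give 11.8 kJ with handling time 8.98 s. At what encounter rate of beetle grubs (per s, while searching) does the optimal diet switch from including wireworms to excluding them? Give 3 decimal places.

0.172 per s

The zero-one rule: include wireworms iff E₂/h₂ > λE₁/(1+λh₁). Equality gives the switch point.
λE₁h₂ = E₂ + λE₂h₁ ⇒ λ = E₂/(E₁h₂ − E₂h₁) = 11.8/(82.98 − 14.51) = 0.1724 per s.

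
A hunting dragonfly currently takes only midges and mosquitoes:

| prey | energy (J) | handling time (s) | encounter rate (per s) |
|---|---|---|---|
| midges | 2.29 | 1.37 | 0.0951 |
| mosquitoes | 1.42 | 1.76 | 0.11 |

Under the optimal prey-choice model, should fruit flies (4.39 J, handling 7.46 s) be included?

On midges and mosquitoes alone, R = ΣλE/(1+Σλh) = 0.374/1.324 = 0.2825 J/s.
Profitability of fruit flies: 4.39/7.46 = 0.5885 J/s.
0.5885 > 0.2825, so adding fruit flies raises the average — include it.

Yes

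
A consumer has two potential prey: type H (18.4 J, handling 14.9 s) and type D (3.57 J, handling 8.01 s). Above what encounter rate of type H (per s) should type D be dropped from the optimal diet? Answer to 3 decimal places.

Drop type D once their profitability E₂/h₂ falls below the rate achievable on type H alone: E₂/h₂ = λE₁/(1 + λh₁).
Solve for λ: λE₁h₂ = E₂(1 + λh₁) → λ(E₁h₂ − E₂h₁) = E₂ → λ = E₂/(E₁h₂ − E₂h₁).
λ = 3.57/(18.4×8.01 − 3.57×14.9) = 3.57/94.19 = 0.0379 per s.

0.038 per s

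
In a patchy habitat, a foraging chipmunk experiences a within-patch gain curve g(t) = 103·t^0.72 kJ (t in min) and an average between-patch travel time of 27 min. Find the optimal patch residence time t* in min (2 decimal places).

69.43 min

Optimal t* satisfies g'(t*) = g(t*)/(T + t*).
g'(t) = 0.72·103·t^-0.28. Setting 0.72·103·t^-0.28 = 103·t^0.72/(27+t) gives 0.72(27+t) = t, so 0.28·t = 0.72×27.
t* = 0.72×27/0.28 = 69.43 min.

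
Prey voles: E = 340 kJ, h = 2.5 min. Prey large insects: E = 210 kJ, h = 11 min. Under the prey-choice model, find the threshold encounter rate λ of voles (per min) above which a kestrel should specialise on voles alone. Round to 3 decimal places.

0.065 per min

At the threshold, the rate on voles alone equals the profitability of large insects: λ·340/(1 + λ·2.5) = 210/11 = 19.09.
Rearranging, λ(340 − 19.09×2.5) = 19.09, so λ = 19.09/292.3 = 0.06532 per min.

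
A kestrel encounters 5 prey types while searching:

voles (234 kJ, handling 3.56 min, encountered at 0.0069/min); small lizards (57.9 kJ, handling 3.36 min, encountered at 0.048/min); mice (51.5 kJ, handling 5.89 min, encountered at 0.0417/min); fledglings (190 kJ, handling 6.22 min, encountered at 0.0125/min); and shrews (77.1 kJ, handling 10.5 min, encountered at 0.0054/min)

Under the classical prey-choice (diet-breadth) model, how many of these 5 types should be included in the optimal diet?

5

Rank by E/h (kJ/min): voles 65.7, fledglings 30.5, small lizards 17.2, mice 8.74, shrews 7.34. Include each in turn until the next type's E/h falls below the running intake rate.
Rate on top 1: 1.576. fledglings: 30.5 > 1.576 → include.
Rate on top 2: 3.619. small lizards: 17.2 > 3.619 → include.
Rate on top 3: 5.357. mice: 8.74 > 5.357 → include.
Rate on top 4: 5.908. shrews: 7.34 > 5.908 → include.
Optimal diet: voles, fledglings, small lizards, mice, shrews — 5 of 5 types.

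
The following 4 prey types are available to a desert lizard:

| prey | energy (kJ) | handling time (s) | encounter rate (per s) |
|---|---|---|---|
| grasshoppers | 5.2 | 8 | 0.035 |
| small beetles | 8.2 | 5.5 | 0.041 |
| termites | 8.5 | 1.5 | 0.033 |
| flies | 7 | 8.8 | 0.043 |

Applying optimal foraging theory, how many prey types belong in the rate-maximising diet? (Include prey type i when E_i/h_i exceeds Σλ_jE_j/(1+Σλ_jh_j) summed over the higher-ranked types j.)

4

Rank by E/h (kJ/s): termites 5.67, small beetles 1.49, flies 0.795, grasshoppers 0.65. Include each in turn until the next type's E/h falls below the running intake rate.
Rate on top 1: 0.2673. small beetles: 1.49 > 0.2673 → include.
Rate on top 2: 0.4837. flies: 0.795 > 0.4837 → include.
Rate on top 3: 0.555. grasshoppers: 0.65 > 0.555 → include.
Optimal diet: termites, small beetles, flies, grasshoppers — 4 of 4 types.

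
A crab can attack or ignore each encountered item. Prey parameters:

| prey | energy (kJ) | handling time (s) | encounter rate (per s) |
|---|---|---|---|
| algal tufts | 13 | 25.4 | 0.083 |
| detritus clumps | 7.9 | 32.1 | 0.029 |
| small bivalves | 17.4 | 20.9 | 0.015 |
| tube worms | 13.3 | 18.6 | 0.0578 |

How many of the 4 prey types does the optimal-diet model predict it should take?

Profitabilities (E/h, kJ/s): small bivalves 0.833, tube worms 0.715, algal tufts 0.512, detritus clumps 0.246. Add prey in this order while the next type's profitability exceeds the intake rate on those already taken.
Rate on top 1: 0.1987. tube worms: 0.715 > 0.1987 → include.
Rate on top 2: 0.4311. algal tufts: 0.512 > 0.4311 → include.
Rate on top 3: 0.4689. detritus clumps: 0.246 < 0.4689 → exclude; stop.
Optimal diet: small bivalves, tube worms, algal tufts — 3 of 4 types.

3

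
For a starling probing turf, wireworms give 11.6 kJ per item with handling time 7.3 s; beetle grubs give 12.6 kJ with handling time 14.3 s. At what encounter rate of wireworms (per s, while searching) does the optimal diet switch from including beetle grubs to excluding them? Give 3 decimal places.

0.171 per s

At the threshold, the rate on wireworms alone equals the profitability of beetle grubs: λ·11.6/(1 + λ·7.3) = 12.6/14.3 = 0.8811.
Rearranging, λ(11.6 − 0.8811×7.3) = 0.8811, so λ = 0.8811/5.168 = 0.1705 per s.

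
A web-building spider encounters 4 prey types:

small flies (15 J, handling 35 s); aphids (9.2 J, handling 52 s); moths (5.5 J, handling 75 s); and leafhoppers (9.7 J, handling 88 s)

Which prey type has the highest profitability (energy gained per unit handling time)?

small flies

Profitability E/h (J/s): small flies = 15/35 = 0.429, aphids = 9.2/52 = 0.177, moths = 5.5/75 = 0.0733, leafhoppers = 9.7/88 = 0.11.
Ranked: small flies > aphids > leafhoppers > moths.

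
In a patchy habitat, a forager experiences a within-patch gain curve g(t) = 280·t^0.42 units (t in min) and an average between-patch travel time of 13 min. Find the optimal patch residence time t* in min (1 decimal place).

9.4 min

By the marginal value theorem, leave when the instantaneous gain rate g'(t) equals the habitat-wide average g(t)/(T + t).
g'(t) = 0.42·280·t^-0.58. Setting 0.42·280·t^-0.58 = 280·t^0.42/(13+t) gives 0.42(13+t) = t, so 0.58·t = 0.42×13.
t* = 0.42×13/0.58 = 9.414 min.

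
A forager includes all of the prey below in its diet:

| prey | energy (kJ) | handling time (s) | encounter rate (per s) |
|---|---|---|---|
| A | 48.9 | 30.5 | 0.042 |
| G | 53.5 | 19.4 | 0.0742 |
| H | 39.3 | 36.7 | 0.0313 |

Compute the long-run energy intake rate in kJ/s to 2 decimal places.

1.49 kJ/s

R = Σλ_iE_i / (1 + Σλ_ih_i)
Numerator: 0.042×48.9 + 0.0742×53.5 + 0.0313×39.3 = 7.254
Denominator: 1 + 0.042×30.5 + 0.0742×19.4 + 0.0313×36.7 = 4.869
R = 7.254/4.869 = 1.49 kJ/s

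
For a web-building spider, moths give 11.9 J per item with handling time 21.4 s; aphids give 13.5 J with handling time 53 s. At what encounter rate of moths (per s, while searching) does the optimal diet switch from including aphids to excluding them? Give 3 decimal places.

0.039 per s

At the threshold, the rate on moths alone equals the profitability of aphids: λ·11.9/(1 + λ·21.4) = 13.5/53 = 0.2547.
Rearranging, λ(11.9 − 0.2547×21.4) = 0.2547, so λ = 0.2547/6.449 = 0.0395 per s.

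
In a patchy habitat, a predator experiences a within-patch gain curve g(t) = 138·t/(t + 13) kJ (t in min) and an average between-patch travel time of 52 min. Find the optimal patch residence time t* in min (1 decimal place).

26.0 min

Optimal t* satisfies g'(t*) = g(t*)/(T + t*).
g'(t) = 138·13/(t + 13)². Setting 138·13/(t+13)² = 138t/[(t+13)(52+t)] gives 13(52+t) = t(t+13), so t² = 13×52 = 676.
t* = √676 = 26 min.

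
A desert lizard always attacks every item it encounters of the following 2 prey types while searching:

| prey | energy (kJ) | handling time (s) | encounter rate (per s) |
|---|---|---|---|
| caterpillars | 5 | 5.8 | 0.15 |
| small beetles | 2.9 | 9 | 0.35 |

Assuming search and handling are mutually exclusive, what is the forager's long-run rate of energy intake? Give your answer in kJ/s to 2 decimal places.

Energy encountered per unit search time: 0.15×5 + 0.35×2.9 = 1.765 kJ/s.
Handling time per unit search time: 0.15×5.8 + 0.35×9 = 4.02.
Rate = 1.765/(1 + 4.02) = 0.3516 kJ/s.

0.35 kJ/s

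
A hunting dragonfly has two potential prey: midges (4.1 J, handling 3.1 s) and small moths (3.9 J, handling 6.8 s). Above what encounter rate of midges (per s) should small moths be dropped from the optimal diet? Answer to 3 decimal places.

0.247 per s

At the threshold, the rate on midges alone equals the profitability of small moths: λ·4.1/(1 + λ·3.1) = 3.9/6.8 = 0.5735.
Rearranging, λ(4.1 − 0.5735×3.1) = 0.5735, so λ = 0.5735/2.322 = 0.247 per s.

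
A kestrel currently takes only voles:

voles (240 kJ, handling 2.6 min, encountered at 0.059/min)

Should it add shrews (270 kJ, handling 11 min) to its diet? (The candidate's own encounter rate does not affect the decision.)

Current rate: (0.059×240)/(1 + 0.059×2.6) = 12.28 kJ/min.
Profitability of shrews: 270/11 = 24.55 kJ/min.
24.55 > 12.28, so adding shrews raises the average — include it.

Yes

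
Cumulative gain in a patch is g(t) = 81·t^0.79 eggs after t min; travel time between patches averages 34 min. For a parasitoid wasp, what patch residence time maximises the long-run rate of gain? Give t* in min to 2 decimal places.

Optimal t* satisfies g'(t*) = g(t*)/(T + t*).
g'(t) = 0.79·81·t^-0.21. Setting 0.79·81·t^-0.21 = 81·t^0.79/(34+t) gives 0.79(34+t) = t, so 0.21·t = 0.79×34.
t* = 0.79×34/0.21 = 127.9 min.

127.90 min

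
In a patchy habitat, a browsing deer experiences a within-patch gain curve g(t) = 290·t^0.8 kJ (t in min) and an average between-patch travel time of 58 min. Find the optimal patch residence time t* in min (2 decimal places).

By the marginal value theorem, leave when the instantaneous gain rate g'(t) equals the habitat-wide average g(t)/(T + t).
g'(t) = 0.8·290·t^-0.2. Setting 0.8·290·t^-0.2 = 290·t^0.8/(58+t) gives 0.8(58+t) = t, so 0.20·t = 0.8×58.
t* = 0.8×58/0.20 = 232 min.

232.00 min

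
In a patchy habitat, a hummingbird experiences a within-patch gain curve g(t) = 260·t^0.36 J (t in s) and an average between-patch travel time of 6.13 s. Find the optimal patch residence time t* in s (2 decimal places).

By the marginal value theorem, leave when the instantaneous gain rate g'(t) equals the habitat-wide average g(t)/(T + t).
g'(t) = 0.36·260·t^-0.64. Setting 0.36·260·t^-0.64 = 260·t^0.36/(6.13+t) gives 0.36(6.13+t) = t, so 0.64·t = 0.36×6.13.
t* = 0.36×6.13/0.64 = 3.448 s.

3.45 s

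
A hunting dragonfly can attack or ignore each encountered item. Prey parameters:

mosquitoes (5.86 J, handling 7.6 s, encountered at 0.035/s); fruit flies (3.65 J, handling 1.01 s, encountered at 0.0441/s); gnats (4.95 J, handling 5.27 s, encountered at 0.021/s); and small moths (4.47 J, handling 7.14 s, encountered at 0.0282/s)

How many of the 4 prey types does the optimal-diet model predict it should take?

Profitabilities (E/h, J/s): fruit flies 3.61, gnats 0.939, mosquitoes 0.771, small moths 0.626. Add prey in this order while the next type's profitability exceeds the intake rate on those already taken.
Rate on top 1: 0.1541. gnats: 0.939 > 0.1541 → include.
Rate on top 2: 0.2293. mosquitoes: 0.771 > 0.2293 → include.
Rate on top 3: 0.3307. small moths: 0.626 > 0.3307 → include.
Optimal diet: fruit flies, gnats, mosquitoes, small moths — 4 of 4 types.

4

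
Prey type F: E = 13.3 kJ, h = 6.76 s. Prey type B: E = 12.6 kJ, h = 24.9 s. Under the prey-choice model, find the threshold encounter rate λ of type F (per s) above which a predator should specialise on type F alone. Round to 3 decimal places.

0.051 per s

The zero-one rule: include type B iff E₂/h₂ > λE₁/(1+λh₁). Equality gives the switch point.
λE₁h₂ = E₂ + λE₂h₁ ⇒ λ = E₂/(E₁h₂ − E₂h₁) = 12.6/(331.2 − 85.18) = 0.05122 per s.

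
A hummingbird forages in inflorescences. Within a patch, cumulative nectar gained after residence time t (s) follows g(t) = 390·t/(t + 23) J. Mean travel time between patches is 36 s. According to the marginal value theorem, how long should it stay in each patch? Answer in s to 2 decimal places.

Optimal t* satisfies g'(t*) = g(t*)/(T + t*).
g'(t) = 390·23/(t + 23)². Setting 390·23/(t+23)² = 390t/[(t+23)(36+t)] gives 23(36+t) = t(t+23), so t² = 23×36 = 828.
t* = √828 = 28.77 s.

28.77 s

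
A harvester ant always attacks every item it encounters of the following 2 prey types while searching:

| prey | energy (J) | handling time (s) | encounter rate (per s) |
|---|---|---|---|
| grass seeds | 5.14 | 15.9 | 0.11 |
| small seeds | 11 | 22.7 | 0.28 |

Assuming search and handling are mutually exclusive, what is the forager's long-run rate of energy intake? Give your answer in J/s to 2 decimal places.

R = (0.11×5.14 + 0.28×11) / (1 + 0.11×15.9 + 0.28×22.7) = 3.645/9.105 = 0.4004 J/s.

0.40 J/s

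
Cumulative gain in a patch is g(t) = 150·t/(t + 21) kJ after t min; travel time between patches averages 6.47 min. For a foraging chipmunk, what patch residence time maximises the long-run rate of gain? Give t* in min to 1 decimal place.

By the marginal value theorem, leave when the instantaneous gain rate g'(t) equals the habitat-wide average g(t)/(T + t).
g'(t) = 150·21/(t + 21)². Setting 150·21/(t+21)² = 150t/[(t+21)(6.47+t)] gives 21(6.47+t) = t(t+21), so t² = 21×6.47 = 135.9.
t* = √135.9 = 11.66 min.

11.7 min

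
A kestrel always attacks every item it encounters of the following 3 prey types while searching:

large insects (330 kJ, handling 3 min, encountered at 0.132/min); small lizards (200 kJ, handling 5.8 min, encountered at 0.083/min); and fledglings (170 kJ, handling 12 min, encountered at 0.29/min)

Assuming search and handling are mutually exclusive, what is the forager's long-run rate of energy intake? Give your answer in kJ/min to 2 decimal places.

R = (0.132×330 + 0.083×200 + 0.29×170) / (1 + 0.132×3 + 0.083×5.8 + 0.29×12) = 109.5/5.357 = 20.43 kJ/min.

20.43 kJ/min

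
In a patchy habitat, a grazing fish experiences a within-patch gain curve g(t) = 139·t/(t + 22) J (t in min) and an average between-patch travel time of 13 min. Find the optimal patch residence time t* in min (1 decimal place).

Maximise g(t)/(T+t): set derivative to zero → g'(t)(T+t) = g(t).
g'(t) = 139·22/(t + 22)². Setting 139·22/(t+22)² = 139t/[(t+22)(13+t)] gives 22(13+t) = t(t+22), so t² = 22×13 = 286.
t* = √286 = 16.91 min.

16.9 min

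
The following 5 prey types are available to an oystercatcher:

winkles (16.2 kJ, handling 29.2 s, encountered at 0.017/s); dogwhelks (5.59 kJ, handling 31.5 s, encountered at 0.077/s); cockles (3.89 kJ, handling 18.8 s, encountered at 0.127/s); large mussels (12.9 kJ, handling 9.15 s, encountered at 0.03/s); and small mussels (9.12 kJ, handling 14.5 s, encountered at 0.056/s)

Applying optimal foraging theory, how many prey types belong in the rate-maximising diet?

3

Rank by E/h (kJ/s): large mussels 1.41, small mussels 0.629, winkles 0.555, cockles 0.207, dogwhelks 0.177. Include each in turn until the next type's E/h falls below the running intake rate.
Rate on top 1: 0.3036. small mussels: 0.629 > 0.3036 → include.
Rate on top 2: 0.4303. winkles: 0.555 > 0.4303 → include.
Rate on top 3: 0.4542. cockles: 0.207 < 0.4542 → exclude; stop.
Optimal diet: large mussels, small mussels, winkles — 3 of 5 types.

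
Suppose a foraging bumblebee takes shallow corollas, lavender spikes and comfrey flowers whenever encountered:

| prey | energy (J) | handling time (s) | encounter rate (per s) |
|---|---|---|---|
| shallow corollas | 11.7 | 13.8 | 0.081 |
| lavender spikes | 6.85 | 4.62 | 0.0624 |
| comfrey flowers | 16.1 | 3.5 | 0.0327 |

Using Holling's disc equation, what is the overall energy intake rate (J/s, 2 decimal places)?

0.75 J/s

R = (0.081×11.7 + 0.0624×6.85 + 0.0327×16.1) / (1 + 0.081×13.8 + 0.0624×4.62 + 0.0327×3.5) = 1.902/2.521 = 0.7544 J/s.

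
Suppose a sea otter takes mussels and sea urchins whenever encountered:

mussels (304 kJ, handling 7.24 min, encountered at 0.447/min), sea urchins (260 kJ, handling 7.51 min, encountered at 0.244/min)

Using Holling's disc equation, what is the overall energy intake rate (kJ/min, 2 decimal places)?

Energy encountered per unit search time: 0.447×304 + 0.244×260 = 199.3 kJ/min.
Handling time per unit search time: 0.447×7.24 + 0.244×7.51 = 5.069.
Rate = 199.3/(1 + 5.069) = 32.85 kJ/min.

32.85 kJ/min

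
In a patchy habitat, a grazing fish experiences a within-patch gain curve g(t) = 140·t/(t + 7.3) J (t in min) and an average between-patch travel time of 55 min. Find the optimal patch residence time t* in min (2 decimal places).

By the marginal value theorem, leave when the instantaneous gain rate g'(t) equals the habitat-wide average g(t)/(T + t).
g'(t) = 140·7.3/(t + 7.3)². Setting 140·7.3/(t+7.3)² = 140t/[(t+7.3)(55+t)] gives 7.3(55+t) = t(t+7.3), so t² = 7.3×55 = 401.5.
t* = √401.5 = 20.04 min.

20.04 min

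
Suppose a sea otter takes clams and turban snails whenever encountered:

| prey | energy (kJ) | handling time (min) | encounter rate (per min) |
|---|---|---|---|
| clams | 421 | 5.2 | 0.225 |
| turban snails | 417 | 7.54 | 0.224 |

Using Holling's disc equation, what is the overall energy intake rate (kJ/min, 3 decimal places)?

R = (0.225×421 + 0.224×417) / (1 + 0.225×5.2 + 0.224×7.54) = 188.1/3.859 = 48.75 kJ/min.

48.752 kJ/min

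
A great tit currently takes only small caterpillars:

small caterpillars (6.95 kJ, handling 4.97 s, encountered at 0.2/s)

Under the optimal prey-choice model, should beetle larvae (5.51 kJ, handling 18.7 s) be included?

Intake rate on the current diet: R = (0.2×6.95) / (1 + 0.2×4.97) = 1.39/1.994 = 0.6971 kJ/s.
beetle larvae: E/h = 5.51/18.7 = 0.2947 kJ/s.
Since 0.2947 < R, time spent handling beetle larvae is better spent searching.

No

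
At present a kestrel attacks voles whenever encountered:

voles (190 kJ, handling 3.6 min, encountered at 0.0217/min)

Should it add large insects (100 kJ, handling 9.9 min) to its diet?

On voles alone, R = ΣλE/(1+Σλh) = 4.123/1.078 = 3.824 kJ/min.
Profitability of large insects: 100/9.9 = 10.1 kJ/min.
Since 10.1 > R, including large insects increases the long-run rate.

Yes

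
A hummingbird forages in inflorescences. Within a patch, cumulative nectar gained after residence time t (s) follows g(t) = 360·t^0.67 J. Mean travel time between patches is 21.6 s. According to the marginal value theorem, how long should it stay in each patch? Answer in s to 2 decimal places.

By the marginal value theorem, leave when the instantaneous gain rate g'(t) equals the habitat-wide average g(t)/(T + t).
g'(t) = 0.67·360·t^-0.33. Setting 0.67·360·t^-0.33 = 360·t^0.67/(21.6+t) gives 0.67(21.6+t) = t, so 0.33·t = 0.67×21.6.
t* = 0.67×21.6/0.33 = 43.85 s.

43.85 s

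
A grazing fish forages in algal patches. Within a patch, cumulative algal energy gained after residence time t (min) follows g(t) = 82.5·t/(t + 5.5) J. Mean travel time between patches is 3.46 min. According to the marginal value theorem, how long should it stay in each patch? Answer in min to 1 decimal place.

Maximise g(t)/(T+t): set derivative to zero → g'(t)(T+t) = g(t).
g'(t) = 82.5·5.5/(t + 5.5)². Setting 82.5·5.5/(t+5.5)² = 82.5t/[(t+5.5)(3.46+t)] gives 5.5(3.46+t) = t(t+5.5), so t² = 5.5×3.46 = 19.03.
t* = √19.03 = 4.362 min.

4.4 min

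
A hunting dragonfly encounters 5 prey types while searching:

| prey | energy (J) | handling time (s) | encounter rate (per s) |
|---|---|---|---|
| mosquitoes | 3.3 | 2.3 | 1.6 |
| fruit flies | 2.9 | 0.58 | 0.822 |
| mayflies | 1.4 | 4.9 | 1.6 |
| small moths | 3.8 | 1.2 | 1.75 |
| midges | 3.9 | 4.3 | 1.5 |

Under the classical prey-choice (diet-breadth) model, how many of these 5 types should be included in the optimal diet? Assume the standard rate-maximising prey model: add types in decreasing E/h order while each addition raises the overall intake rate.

E/h in descending order: fruit flies 5, small moths 3.17, mosquitoes 1.43, midges 0.907, mayflies 0.286 J/s. The optimal diet is the largest prefix of this list for which every included type satisfies E_i/h_i > R on the types above it.
Rate on top 1: 1.614. small moths: 3.17 > 1.614 → include.
Rate on top 2: 2.526. mosquitoes: 1.43 < 2.526 → exclude; stop.
Optimal diet: fruit flies, small moths — 2 of 5 types.

2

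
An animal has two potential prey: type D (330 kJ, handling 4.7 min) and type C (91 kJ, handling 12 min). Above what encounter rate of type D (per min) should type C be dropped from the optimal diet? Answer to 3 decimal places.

0.026 per min

Drop type C once their profitability E₂/h₂ falls below the rate achievable on type D alone: E₂/h₂ = λE₁/(1 + λh₁).
Solve for λ: λE₁h₂ = E₂(1 + λh₁) → λ(E₁h₂ − E₂h₁) = E₂ → λ = E₂/(E₁h₂ − E₂h₁).
λ = 91/(330×12 − 91×4.7) = 91/3532 = 0.02576 per min.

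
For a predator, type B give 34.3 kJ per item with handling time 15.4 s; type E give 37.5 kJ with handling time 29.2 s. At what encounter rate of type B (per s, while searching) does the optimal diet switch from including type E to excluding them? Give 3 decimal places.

0.088 per s

At the threshold, the rate on type B alone equals the profitability of type E: λ·34.3/(1 + λ·15.4) = 37.5/29.2 = 1.284.
Rearranging, λ(34.3 − 1.284×15.4) = 1.284, so λ = 1.284/14.52 = 0.08843 per s.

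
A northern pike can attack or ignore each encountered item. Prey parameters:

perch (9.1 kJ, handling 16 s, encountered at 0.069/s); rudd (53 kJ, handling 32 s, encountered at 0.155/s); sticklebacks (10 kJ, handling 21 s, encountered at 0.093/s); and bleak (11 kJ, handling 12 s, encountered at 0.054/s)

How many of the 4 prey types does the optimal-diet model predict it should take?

Rank by E/h (kJ/s): rudd 1.66, bleak 0.917, perch 0.569, sticklebacks 0.476. Include each in turn until the next type's E/h falls below the running intake rate.
Rate on top 1: 1.378. bleak: 0.917 < 1.378 → exclude; stop.
Optimal diet: rudd — 1 of 4 types.

1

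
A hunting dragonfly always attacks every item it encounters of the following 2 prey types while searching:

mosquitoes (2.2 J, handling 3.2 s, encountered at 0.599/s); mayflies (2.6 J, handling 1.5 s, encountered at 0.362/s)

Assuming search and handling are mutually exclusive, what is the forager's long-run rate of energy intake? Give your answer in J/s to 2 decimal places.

0.65 J/s

R = (0.599×2.2 + 0.362×2.6) / (1 + 0.599×3.2 + 0.362×1.5) = 2.259/3.46 = 0.6529 J/s.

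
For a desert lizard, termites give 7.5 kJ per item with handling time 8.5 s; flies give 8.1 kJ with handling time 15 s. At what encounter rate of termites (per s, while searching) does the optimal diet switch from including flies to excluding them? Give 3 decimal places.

0.186 per s

At the threshold, the rate on termites alone equals the profitability of flies: λ·7.5/(1 + λ·8.5) = 8.1/15 = 0.54.
Rearranging, λ(7.5 − 0.54×8.5) = 0.54, so λ = 0.54/2.91 = 0.1856 per s.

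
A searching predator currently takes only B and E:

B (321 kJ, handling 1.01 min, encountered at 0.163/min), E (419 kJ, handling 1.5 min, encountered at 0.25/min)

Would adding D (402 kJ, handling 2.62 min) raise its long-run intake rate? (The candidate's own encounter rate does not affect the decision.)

Yes

Intake rate on the current diet: R = (0.163×321 + 0.25×419) / (1 + 0.163×1.01 + 0.25×1.5) = 157.1/1.54 = 102 kJ/min.
D: E/h = 402/2.62 = 153.4 kJ/min.
153.4 > 102, so adding D raises the average — include it.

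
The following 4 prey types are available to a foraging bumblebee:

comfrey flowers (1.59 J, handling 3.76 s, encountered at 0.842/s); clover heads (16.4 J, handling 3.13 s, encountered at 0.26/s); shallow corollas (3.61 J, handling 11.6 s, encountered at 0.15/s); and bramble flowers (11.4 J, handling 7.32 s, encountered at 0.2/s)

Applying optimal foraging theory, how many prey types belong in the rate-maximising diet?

Rank by E/h (J/s): clover heads 5.24, bramble flowers 1.56, comfrey flowers 0.423, shallow corollas 0.311. Include each in turn until the next type's E/h falls below the running intake rate.
Rate on top 1: 2.351. bramble flowers: 1.56 < 2.351 → exclude; stop.
Optimal diet: clover heads — 1 of 4 types.

1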